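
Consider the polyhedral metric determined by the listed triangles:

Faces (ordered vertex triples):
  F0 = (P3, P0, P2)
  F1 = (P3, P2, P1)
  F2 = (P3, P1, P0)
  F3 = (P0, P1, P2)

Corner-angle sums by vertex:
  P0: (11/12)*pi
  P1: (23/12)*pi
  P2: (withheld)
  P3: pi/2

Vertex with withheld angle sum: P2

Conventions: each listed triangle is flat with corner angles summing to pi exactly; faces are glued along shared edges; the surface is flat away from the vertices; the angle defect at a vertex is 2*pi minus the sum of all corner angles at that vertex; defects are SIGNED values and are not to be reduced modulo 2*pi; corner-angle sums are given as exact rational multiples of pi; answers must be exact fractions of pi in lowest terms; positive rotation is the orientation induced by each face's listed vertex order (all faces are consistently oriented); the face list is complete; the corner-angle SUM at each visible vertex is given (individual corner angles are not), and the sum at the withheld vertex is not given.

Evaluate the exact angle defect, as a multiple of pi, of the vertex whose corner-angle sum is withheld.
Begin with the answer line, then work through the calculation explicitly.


Answer: defect(P2) = (4/3)*pi

V = 4, E = 6, F = 4; chi = V - E + F = 2
Gauss-Bonnet: total defect = 2*pi*chi = 4*pi; visible defects sum to (8/3)*pi


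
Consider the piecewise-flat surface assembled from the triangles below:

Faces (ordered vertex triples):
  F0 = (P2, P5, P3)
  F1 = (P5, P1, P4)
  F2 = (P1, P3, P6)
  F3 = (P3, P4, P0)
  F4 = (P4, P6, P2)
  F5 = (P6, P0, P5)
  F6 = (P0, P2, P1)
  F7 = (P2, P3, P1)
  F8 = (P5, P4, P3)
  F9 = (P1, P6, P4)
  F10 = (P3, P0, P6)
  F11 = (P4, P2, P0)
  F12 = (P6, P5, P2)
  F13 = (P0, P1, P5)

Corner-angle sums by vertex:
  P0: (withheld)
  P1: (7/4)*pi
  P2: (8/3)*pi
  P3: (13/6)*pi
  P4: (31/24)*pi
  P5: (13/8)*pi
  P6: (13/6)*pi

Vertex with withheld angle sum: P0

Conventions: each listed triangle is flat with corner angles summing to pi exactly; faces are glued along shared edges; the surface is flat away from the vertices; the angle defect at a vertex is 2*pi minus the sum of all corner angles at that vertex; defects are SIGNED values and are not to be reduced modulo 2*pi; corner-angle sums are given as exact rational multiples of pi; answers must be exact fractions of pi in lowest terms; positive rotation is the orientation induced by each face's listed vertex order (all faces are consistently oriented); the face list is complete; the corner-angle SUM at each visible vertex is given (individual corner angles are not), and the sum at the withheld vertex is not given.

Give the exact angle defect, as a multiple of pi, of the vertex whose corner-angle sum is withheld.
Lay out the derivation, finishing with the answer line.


V = 7, E = 21, F = 14; chi = V - E + F = 0
Gauss-Bonnet: total defect = 2*pi*chi = 0; visible defects sum to pi/3

Answer: defect(P0) = -pi/3


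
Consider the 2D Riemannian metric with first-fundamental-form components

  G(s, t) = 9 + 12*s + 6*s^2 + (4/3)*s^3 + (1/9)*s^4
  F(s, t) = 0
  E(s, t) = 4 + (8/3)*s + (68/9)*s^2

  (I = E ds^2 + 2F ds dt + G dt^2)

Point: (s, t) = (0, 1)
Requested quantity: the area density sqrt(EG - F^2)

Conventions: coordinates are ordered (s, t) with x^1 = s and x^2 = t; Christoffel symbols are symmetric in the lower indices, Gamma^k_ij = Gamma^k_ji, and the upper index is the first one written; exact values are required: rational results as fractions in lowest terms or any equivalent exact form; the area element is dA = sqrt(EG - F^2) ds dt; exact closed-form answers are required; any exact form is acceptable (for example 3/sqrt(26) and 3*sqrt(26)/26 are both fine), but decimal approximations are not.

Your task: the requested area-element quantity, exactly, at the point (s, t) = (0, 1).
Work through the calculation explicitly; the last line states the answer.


E = 4, F = 0, G = 9; EG - F^2 = 36

Answer: sqrt(EG - F^2) = 6


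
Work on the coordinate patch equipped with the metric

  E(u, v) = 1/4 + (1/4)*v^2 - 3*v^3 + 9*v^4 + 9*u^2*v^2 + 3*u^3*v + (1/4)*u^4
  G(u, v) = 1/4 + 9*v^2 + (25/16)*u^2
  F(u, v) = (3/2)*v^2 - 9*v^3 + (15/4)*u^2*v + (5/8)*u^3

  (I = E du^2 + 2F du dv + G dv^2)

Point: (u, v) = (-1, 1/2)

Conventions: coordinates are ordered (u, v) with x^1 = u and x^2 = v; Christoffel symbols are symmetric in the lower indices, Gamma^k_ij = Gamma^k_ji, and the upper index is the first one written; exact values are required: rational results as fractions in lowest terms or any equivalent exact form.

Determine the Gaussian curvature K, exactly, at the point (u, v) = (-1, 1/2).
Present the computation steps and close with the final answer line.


E = 3/2, F = 1/2, G = 65/16, EG - F^2 = 187/32 at the point
E_u = -1, E_v = 17/2, F_u = -15/8, F_v = -3/2, G_u = -25/8, G_v = 9
E_vv = 73/2, F_uv = -15/2, G_uu = 25/8
By Brioschi, K is (det M1 - det M2) divided by (EG - F^2) squared.
M1 = [[-E_vv/2 + F_uv - G_uu/2, E_u/2, F_u - E_v/2], [F_v - G_u/2, E, F], [G_v/2, F, G]] = [[-437/16, -1/2, -49/8], [1/16, 3/2, 1/2], [9/2, 1/2, 65/16]]; det M1 = -7645/64
M2 = [[0, E_v/2, G_u/2], [E_v/2, E, F], [G_u/2, F, G]] = [[0, 17/4, -25/16], [17/4, 3/2, 1/2], [-25/16, 1/2, 65/16]]; det M2 = -42845/512
det M1 - det M2 = -18315/512; K = -18315/512 / (187/32)^2 = -3330/3179

Answer: K = -3330/3179


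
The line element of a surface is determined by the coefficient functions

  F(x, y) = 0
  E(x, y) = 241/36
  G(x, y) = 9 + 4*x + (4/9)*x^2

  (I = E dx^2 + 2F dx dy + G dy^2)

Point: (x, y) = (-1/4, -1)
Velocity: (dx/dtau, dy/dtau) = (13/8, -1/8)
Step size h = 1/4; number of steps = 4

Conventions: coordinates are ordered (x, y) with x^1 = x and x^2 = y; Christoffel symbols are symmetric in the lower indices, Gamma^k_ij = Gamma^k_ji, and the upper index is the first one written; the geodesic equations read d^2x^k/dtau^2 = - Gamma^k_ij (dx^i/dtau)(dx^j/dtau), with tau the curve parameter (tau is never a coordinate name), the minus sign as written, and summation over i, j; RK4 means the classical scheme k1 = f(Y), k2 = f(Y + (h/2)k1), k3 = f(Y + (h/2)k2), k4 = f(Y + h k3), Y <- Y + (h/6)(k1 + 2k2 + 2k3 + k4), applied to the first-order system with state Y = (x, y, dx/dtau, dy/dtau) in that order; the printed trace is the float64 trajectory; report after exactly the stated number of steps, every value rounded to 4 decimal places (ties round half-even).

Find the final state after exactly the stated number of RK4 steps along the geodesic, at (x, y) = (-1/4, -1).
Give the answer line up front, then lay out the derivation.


Answer: x = 1.3766, y = -1.0904, dx/dtau = 1.6277, dy/dtau = -0.0654

f(Y) = (dx/dtau, dy/dtau, -Gamma^x_ij Y'^i Y'^j, -Gamma^y_ij Y'^i Y'^j) with the Gammas evaluated at the stage position; h = 0.250000; intermediate values shown to 6 dp
step 0: x = -0.2500, y = -1.0000, dx/dtau = 1.6250, dy/dtau = -0.1250
step 1:
  k1: at (x, y) = (-0.250000, -1.000000), (dx/dtau, dy/dtau) = (1.625000, -0.125000); Gamma_xxx = 0.000000, Gamma_xxy = 0.000000, Gamma_xyy = -0.282158, Gamma_yxx = 0.000000, Gamma_yxy = 0.235294, Gamma_yyy = 0.000000; k1 = (1.625000, -0.125000, 0.004409, 0.095588)
  k2: at (x, y) = (-0.046875, -1.015625), (dx/dtau, dy/dtau) = (1.625551, -0.113051); Gamma_xxx = 0.000000, Gamma_xxy = 0.000000, Gamma_xyy = -0.295643, Gamma_yxx = 0.000000, Gamma_yxy = 0.224561, Gamma_yyy = 0.000000; k2 = (1.625551, -0.113051, 0.003779, 0.082536)
  k3: at (x, y) = (-0.046806, -1.014131), (dx/dtau, dy/dtau) = (1.625472, -0.114683); Gamma_xxx = 0.000000, Gamma_xxy = 0.000000, Gamma_xyy = -0.295648, Gamma_yxx = 0.000000, Gamma_yxy = 0.224558, Gamma_yyy = 0.000000; k3 = (1.625472, -0.114683, 0.003888, 0.083722)
  k4: at (x, y) = (0.156368, -1.028671), (dx/dtau, dy/dtau) = (1.625972, -0.104070); Gamma_xxx = 0.000000, Gamma_xxy = 0.000000, Gamma_xyy = -0.309136, Gamma_yxx = 0.000000, Gamma_yxy = 0.214760, Gamma_yyy = 0.000000; k4 = (1.625972, -0.104070, 0.003348, 0.072681)
  Y <- Y + (h/6)(k1 + 2k2 + 2k3 + k4): x = 0.1564, y = -1.0285, dx/dtau = 1.6260, dy/dtau = -0.1041
step 2:
  k1: at (x, y) = (0.156376, -1.028522), (dx/dtau, dy/dtau) = (1.625962, -0.104134); Gamma_xxx = 0.000000, Gamma_xxy = 0.000000, Gamma_xyy = -0.309137, Gamma_yxx = 0.000000, Gamma_yxy = 0.214759, Gamma_yyy = 0.000000; k1 = (1.625962, -0.104134, 0.003352, 0.072725)
  k2: at (x, y) = (0.359621, -1.041539), (dx/dtau, dy/dtau) = (1.626381, -0.095043); Gamma_xxx = 0.000000, Gamma_xxy = 0.000000, Gamma_xyy = -0.322630, Gamma_yxx = 0.000000, Gamma_yxy = 0.205777, Gamma_yyy = 0.000000; k2 = (1.626381, -0.095043, 0.002914, 0.063617)
  k3: at (x, y) = (0.359673, -1.040403), (dx/dtau, dy/dtau) = (1.626326, -0.096182); Gamma_xxx = 0.000000, Gamma_xxy = 0.000000, Gamma_xyy = -0.322634, Gamma_yxx = 0.000000, Gamma_yxy = 0.205775, Gamma_yyy = 0.000000; k3 = (1.626326, -0.096182, 0.002985, 0.064376)
  k4: at (x, y) = (0.562957, -1.052568), (dx/dtau, dy/dtau) = (1.626708, -0.088040); Gamma_xxx = 0.000000, Gamma_xxy = 0.000000, Gamma_xyy = -0.336130, Gamma_yxx = 0.000000, Gamma_yxy = 0.197513, Gamma_yyy = 0.000000; k4 = (1.626708, -0.088040, 0.002605, 0.056574)
  Y <- Y + (h/6)(k1 + 2k2 + 2k3 + k4): x = 0.5630, y = -1.0525, dx/dtau = 1.6267, dy/dtau = -0.0881
step 3:
  k1: at (x, y) = (0.562963, -1.052465), (dx/dtau, dy/dtau) = (1.626702, -0.088080); Gamma_xxx = 0.000000, Gamma_xxy = 0.000000, Gamma_xyy = -0.336130, Gamma_yxx = 0.000000, Gamma_yxy = 0.197513, Gamma_yyy = 0.000000; k1 = (1.626702, -0.088080, 0.002608, 0.056600)
  k2: at (x, y) = (0.766300, -1.063475), (dx/dtau, dy/dtau) = (1.627028, -0.081006); Gamma_xxx = 0.000000, Gamma_xxy = 0.000000, Gamma_xyy = -0.349630, Gamma_yxx = 0.000000, Gamma_yxy = 0.189887, Gamma_yyy = 0.000000; k2 = (1.627028, -0.081006, 0.002294, 0.050053)
  k3: at (x, y) = (0.766341, -1.062591), (dx/dtau, dy/dtau) = (1.626989, -0.081824); Gamma_xxx = 0.000000, Gamma_xxy = 0.000000, Gamma_xyy = -0.349633, Gamma_yxx = 0.000000, Gamma_yxy = 0.189885, Gamma_yyy = 0.000000; k3 = (1.626989, -0.081824, 0.002341, 0.050557)
  k4: at (x, y) = (0.969710, -1.072921), (dx/dtau, dy/dtau) = (1.627287, -0.075441); Gamma_xxx = 0.000000, Gamma_xxy = 0.000000, Gamma_xyy = -0.363134, Gamma_yxx = 0.000000, Gamma_yxy = 0.182825, Gamma_yyy = 0.000000; k4 = (1.627287, -0.075441, 0.002067, 0.044889)
  Y <- Y + (h/6)(k1 + 2k2 + 2k3 + k4): x = 0.9697, y = -1.0728, dx/dtau = 1.6273, dy/dtau = -0.0755
step 4:
  k1: at (x, y) = (0.969714, -1.072848), (dx/dtau, dy/dtau) = (1.627283, -0.075468); Gamma_xxx = 0.000000, Gamma_xxy = 0.000000, Gamma_xyy = -0.363135, Gamma_yxx = 0.000000, Gamma_yxy = 0.182825, Gamma_yyy = 0.000000; k1 = (1.627283, -0.075468, 0.002068, 0.044904)
  k2: at (x, y) = (1.173124, -1.082281), (dx/dtau, dy/dtau) = (1.627541, -0.069855); Gamma_xxx = 0.000000, Gamma_xxy = 0.000000, Gamma_xyy = -0.376639, Gamma_yxx = 0.000000, Gamma_yxy = 0.176270, Gamma_yyy = 0.000000; k2 = (1.627541, -0.069855, 0.001838, 0.040081)
  k3: at (x, y) = (1.173156, -1.081579), (dx/dtau, dy/dtau) = (1.627513, -0.070457); Gamma_xxx = 0.000000, Gamma_xxy = 0.000000, Gamma_xyy = -0.376641, Gamma_yxx = 0.000000, Gamma_yxy = 0.176269, Gamma_yyy = 0.000000; k3 = (1.627513, -0.070457, 0.001870, 0.040426)
  k4: at (x, y) = (1.376592, -1.090462), (dx/dtau, dy/dtau) = (1.627750, -0.065361); Gamma_xxx = 0.000000, Gamma_xxy = 0.000000, Gamma_xyy = -0.390147, Gamma_yxx = 0.000000, Gamma_yxy = 0.170167, Gamma_yyy = 0.000000; k4 = (1.627750, -0.065361, 0.001667, 0.036209)
  Y <- Y + (h/6)(k1 + 2k2 + 2k3 + k4): x = 1.3766, y = -1.0904, dx/dtau = 1.6277, dy/dtau = -0.0654


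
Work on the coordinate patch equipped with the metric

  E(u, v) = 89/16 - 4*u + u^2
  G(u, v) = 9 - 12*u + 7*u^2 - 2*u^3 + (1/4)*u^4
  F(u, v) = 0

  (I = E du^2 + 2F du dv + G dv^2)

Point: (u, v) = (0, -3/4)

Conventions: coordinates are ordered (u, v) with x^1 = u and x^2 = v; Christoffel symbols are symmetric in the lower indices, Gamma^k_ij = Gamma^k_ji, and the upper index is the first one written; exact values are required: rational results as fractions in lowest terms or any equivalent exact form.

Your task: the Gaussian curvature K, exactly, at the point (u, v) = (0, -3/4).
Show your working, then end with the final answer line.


E = 89/16, F = 0, G = 9, EG - F^2 = 801/16 at the point
E_u = -4, E_v = 0, F_u = 0, F_v = 0, G_u = -12, G_v = 0
E_vv = 0, F_uv = 0, G_uu = 14
By Brioschi, K is (det M1 - det M2) divided by (EG - F^2) squared.
M1 = [[-E_vv/2 + F_uv - G_uu/2, E_u/2, F_u - E_v/2], [F_v - G_u/2, E, F], [G_v/2, F, G]] = [[-7, -2, 0], [6, 89/16, 0], [0, 0, 9]]; det M1 = -3879/16
M2 = [[0, E_v/2, G_u/2], [E_v/2, E, F], [G_u/2, F, G]] = [[0, 0, -6], [0, 89/16, 0], [-6, 0, 9]]; det M2 = -801/4
det M1 - det M2 = -675/16; K = -675/16 / (801/16)^2 = -400/23763

Answer: K = -400/23763


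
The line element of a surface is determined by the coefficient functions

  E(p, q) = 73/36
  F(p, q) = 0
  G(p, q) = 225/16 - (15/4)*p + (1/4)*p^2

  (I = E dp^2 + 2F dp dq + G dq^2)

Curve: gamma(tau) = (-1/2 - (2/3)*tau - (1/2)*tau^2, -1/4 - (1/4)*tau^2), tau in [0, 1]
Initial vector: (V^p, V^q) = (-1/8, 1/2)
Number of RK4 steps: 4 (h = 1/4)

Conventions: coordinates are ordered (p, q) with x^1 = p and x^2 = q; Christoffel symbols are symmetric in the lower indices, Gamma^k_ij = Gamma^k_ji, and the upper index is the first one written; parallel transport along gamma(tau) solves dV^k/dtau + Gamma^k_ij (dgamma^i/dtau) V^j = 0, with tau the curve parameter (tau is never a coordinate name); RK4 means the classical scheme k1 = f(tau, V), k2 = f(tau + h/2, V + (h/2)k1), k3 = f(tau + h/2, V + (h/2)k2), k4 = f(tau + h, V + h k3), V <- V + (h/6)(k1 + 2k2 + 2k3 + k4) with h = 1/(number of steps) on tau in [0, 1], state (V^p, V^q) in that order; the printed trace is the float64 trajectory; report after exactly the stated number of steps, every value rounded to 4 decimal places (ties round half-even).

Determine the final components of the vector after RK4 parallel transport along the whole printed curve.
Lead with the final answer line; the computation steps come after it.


Answer: V^p = -0.0014, V^q = 0.4381

gamma'(tau) = (-2/3 - tau, -(1/2)*tau); f(tau, V)^k = -Gamma^k_ij(gamma(tau)) gamma'^i(tau) V^j; h = 1/4; intermediate values shown to 6 dp
curve data and Christoffel symbols at the stage parameters:
  tau = 0.000000: gamma = (-0.500000, -0.250000), gamma' = (-0.666667, 0.000000); Gamma_ppp = 0.000000, Gamma_ppq = 0.000000, Gamma_pqq = 0.986301, Gamma_qpp = 0.000000, Gamma_qpq = -0.125000, Gamma_qqq = 0.000000
  tau = 0.125000: gamma = (-0.591146, -0.253906), gamma' = (-0.791667, -0.062500); Gamma_ppp = 0.000000, Gamma_ppq = 0.000000, Gamma_pqq = 0.997539, Gamma_qpp = 0.000000, Gamma_qpq = -0.123592, Gamma_qqq = 0.000000
  tau = 0.250000: gamma = (-0.697917, -0.265625), gamma' = (-0.916667, -0.125000); Gamma_ppp = 0.000000, Gamma_ppq = 0.000000, Gamma_pqq = 1.010702, Gamma_qpp = 0.000000, Gamma_qpq = -0.121982, Gamma_qqq = 0.000000
  tau = 0.375000: gamma = (-0.820312, -0.285156), gamma' = (-1.041667, -0.187500); Gamma_ppp = 0.000000, Gamma_ppq = 0.000000, Gamma_pqq = 1.025792, Gamma_qpp = 0.000000, Gamma_qpq = -0.120188, Gamma_qqq = 0.000000
  tau = 0.500000: gamma = (-0.958333, -0.312500), gamma' = (-1.166667, -0.250000); Gamma_ppp = 0.000000, Gamma_ppq = 0.000000, Gamma_pqq = 1.042808, Gamma_qpp = 0.000000, Gamma_qpq = -0.118227, Gamma_qqq = 0.000000
  tau = 0.625000: gamma = (-1.111979, -0.347656), gamma' = (-1.291667, -0.312500); Gamma_ppp = 0.000000, Gamma_ppq = 0.000000, Gamma_pqq = 1.061751, Gamma_qpp = 0.000000, Gamma_qpq = -0.116117, Gamma_qqq = 0.000000
  tau = 0.750000: gamma = (-1.281250, -0.390625), gamma' = (-1.416667, -0.375000); Gamma_ppp = 0.000000, Gamma_ppq = 0.000000, Gamma_pqq = 1.082620, Gamma_qpp = 0.000000, Gamma_qpq = -0.113879, Gamma_qqq = 0.000000
  tau = 0.875000: gamma = (-1.466146, -0.441406), gamma' = (-1.541667, -0.437500); Gamma_ppp = 0.000000, Gamma_ppq = 0.000000, Gamma_pqq = 1.105415, Gamma_qpp = 0.000000, Gamma_qpq = -0.111531, Gamma_qqq = 0.000000
  tau = 1.000000: gamma = (-1.666667, -0.500000), gamma' = (-1.666667, -0.500000); Gamma_ppp = 0.000000, Gamma_ppq = 0.000000, Gamma_pqq = 1.130137, Gamma_qpp = 0.000000, Gamma_qpq = -0.109091, Gamma_qqq = 0.000000
step 0: V^p = -0.1250, V^q = 0.5000
step 1: k1 = (0.000000, -0.041667), k2 = (0.030848, -0.047447), k3 = (0.030803, -0.047406), k4 = (0.061672, -0.052795); V <- V + (h/6)(k1 + 2k2 + 2k3 + k4): V^p = -0.1173, V^q = 0.4882
step 2: k1 = (0.061673, -0.052796), k2 = (0.092621, -0.057820), k3 = (0.092501, -0.057828), k4 = (0.123495, -0.062555); V <- V + (h/6)(k1 + 2k2 + 2k3 + k4): V^p = -0.0942, V^q = 0.4737
step 3: k1 = (0.123499, -0.062557), k2 = (0.154583, -0.067021), k3 = (0.154398, -0.067078), k4 = (0.185512, -0.071346); V <- V + (h/6)(k1 + 2k2 + 2k3 + k4): V^p = -0.0555, V^q = 0.4570
step 4: k1 = (0.185518, -0.071350), k2 = (0.216682, -0.075460), k3 = (0.216434, -0.075562), k4 = (0.247540, -0.079572); V <- V + (h/6)(k1 + 2k2 + 2k3 + k4): V^p = -0.0014, V^q = 0.4381


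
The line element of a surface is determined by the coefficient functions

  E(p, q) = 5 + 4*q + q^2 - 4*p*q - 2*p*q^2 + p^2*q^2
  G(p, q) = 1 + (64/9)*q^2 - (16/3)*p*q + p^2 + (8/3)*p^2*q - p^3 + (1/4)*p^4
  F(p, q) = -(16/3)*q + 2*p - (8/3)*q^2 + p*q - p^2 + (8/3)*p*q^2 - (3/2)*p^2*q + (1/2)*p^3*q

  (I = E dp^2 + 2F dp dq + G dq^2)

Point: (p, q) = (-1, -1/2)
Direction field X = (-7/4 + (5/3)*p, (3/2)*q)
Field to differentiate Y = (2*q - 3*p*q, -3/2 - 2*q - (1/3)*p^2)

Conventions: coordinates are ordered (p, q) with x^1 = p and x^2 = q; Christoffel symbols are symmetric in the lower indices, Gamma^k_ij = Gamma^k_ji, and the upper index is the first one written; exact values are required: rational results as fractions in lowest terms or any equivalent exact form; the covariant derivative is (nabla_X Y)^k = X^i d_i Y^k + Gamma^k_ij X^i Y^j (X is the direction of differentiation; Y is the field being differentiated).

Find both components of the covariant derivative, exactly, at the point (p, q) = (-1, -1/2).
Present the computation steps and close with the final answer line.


E = 2, F = -1/6, G = 37/36 at the point
E_p = 1, E_q = 4, F_p = 23/12, F_q = -3, G_p = -2/3, G_q = 8/9
EG - F^2 = 73/36;  g^inv = (36/73) * [[37/36, 1/6], [1/6, 2]]
first-kind symbols [ij,l] = (1/2)(d_i g_jl + d_j g_il - d_l g_ij): [pp,p] = E_p/2 = 1/2, [pp,q] = F_p - E_q/2 = -1/12, [pq,p] = E_q/2 = 2, [pq,q] = G_p/2 = -1/3, [qq,p] = F_q - G_p/2 = -8/3, [qq,q] = G_q/2 = 4/9
Gamma^p_ij = (G*[ij,p] - F*[ij,q])/(EG - F^2), Gamma^q_ij = (E*[ij,q] - F*[ij,p])/(EG - F^2)
Gamma_ppp = 18/73, Gamma_ppq = 72/73, Gamma_pqq = -96/73, Gamma_qpp = -3/73, Gamma_qpq = -12/73, Gamma_qqq = 16/73
X = (-41/12, -3/4), Y = (-5/2, -5/6) at the point

Answer: (nabla_X Y)^p = -1713/584, (nabla_X Y)^q = -9293/5256


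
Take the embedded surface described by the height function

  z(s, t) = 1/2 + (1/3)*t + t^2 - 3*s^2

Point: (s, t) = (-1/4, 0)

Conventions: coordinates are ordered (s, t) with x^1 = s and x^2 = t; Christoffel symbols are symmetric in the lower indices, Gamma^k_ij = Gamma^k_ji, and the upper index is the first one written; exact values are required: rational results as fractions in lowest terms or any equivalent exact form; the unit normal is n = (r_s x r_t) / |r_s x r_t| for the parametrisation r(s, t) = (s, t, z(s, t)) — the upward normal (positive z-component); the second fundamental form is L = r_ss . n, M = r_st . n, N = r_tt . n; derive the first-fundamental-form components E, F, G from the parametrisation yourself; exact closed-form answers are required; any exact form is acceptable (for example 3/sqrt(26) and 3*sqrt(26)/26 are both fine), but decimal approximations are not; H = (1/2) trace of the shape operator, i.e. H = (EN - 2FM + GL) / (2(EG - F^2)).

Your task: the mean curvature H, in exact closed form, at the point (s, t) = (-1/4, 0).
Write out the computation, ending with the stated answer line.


z_s = 3/2, z_t = 1/3, z_ss = -6, z_st = 0, z_tt = 2
E = 13/4, F = 1/2, G = 10/9; answer radicand W^2 = 121/36
unnormalised second-form numerators: l = -6, m = 0, n = 2; L = l/sqrt(121/36), and similarly M = m/sqrt(W^2), N = n/sqrt(W^2)
H = (E*n - 2*F*m + G*l) / (2*(EG - F^2)*sqrt(W^2)); E*n - 2*F*m + G*l = -1/6, EG - F^2 = 121/36, so H = (-3/121)/sqrt(121/36)

Answer: H = -18/1331


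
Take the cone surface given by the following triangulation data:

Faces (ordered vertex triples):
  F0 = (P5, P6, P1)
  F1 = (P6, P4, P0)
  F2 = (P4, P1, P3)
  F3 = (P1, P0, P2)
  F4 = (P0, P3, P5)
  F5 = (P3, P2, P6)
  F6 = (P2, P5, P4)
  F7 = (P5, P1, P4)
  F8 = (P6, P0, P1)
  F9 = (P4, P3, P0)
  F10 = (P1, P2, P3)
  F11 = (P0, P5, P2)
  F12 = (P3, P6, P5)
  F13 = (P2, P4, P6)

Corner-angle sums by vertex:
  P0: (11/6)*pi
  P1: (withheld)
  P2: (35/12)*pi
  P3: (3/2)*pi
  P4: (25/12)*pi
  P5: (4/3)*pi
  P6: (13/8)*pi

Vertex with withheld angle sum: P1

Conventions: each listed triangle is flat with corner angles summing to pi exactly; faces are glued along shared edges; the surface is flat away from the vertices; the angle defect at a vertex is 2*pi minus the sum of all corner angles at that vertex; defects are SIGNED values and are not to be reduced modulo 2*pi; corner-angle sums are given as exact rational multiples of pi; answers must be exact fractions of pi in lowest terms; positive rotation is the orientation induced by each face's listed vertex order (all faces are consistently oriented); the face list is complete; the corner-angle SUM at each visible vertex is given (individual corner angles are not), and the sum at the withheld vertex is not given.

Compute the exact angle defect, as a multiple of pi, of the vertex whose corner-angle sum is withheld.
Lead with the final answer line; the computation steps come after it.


Answer: defect(P1) = (-17/24)*pi

V = 7, E = 21, F = 14; chi = V - E + F = 0
Gauss-Bonnet: total defect = 2*pi*chi = 0; visible defects sum to (17/24)*pi


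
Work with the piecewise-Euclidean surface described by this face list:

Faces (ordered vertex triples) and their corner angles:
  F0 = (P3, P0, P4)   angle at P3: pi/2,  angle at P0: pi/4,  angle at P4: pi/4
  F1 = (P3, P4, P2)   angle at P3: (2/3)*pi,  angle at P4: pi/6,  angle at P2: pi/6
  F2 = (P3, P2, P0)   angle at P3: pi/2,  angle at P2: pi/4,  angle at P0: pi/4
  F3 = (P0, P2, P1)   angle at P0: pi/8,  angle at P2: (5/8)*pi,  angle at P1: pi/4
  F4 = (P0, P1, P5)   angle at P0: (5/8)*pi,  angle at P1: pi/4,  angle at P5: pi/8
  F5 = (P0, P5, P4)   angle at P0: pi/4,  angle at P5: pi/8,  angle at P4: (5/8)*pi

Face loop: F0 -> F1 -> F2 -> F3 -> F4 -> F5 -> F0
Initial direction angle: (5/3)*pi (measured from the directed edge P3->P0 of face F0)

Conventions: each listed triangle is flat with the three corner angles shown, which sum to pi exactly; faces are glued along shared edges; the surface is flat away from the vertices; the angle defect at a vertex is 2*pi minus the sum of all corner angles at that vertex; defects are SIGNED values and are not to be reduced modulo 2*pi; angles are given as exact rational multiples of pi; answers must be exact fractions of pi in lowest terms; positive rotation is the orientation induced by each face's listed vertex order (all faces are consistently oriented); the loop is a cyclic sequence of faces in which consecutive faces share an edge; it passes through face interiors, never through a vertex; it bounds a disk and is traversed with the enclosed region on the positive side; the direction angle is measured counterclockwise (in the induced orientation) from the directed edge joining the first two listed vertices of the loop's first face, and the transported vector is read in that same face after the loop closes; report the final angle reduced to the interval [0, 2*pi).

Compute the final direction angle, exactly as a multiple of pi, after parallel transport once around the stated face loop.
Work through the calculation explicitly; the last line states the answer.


enclosed vertex P0: corner angles sum to (3/2)*pi, defect = 2*pi - (3/2)*pi = pi/2
enclosed vertex P3: corner angles sum to (5/3)*pi, defect = 2*pi - (5/3)*pi = pi/3
final direction = starting direction + enclosed defect total, reduced mod 2*pi (induced orientation)
final angle = (5/3)*pi + (5/6)*pi = pi/2 (mod 2*pi)

Answer: final direction angle = pi/2


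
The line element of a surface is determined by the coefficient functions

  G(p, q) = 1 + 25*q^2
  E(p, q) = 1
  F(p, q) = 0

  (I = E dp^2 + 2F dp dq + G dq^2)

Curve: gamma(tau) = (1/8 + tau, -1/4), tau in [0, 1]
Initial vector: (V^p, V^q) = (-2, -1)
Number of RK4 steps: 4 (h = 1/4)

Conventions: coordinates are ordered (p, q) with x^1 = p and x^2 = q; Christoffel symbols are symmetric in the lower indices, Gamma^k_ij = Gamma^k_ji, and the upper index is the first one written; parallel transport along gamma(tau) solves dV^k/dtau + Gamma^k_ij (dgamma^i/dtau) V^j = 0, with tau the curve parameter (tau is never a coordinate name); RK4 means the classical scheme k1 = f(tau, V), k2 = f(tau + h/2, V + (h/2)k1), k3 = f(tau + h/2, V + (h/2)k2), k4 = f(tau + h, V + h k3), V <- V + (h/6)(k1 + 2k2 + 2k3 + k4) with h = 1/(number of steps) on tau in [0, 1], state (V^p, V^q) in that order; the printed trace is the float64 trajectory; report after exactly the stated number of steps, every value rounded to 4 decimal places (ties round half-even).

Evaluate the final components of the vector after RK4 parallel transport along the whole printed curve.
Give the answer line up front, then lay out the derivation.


Answer: V^p = -2.0000, V^q = -1.0000

gamma'(tau) = (1, 0); f(tau, V)^k = -Gamma^k_ij(gamma(tau)) gamma'^i(tau) V^j; h = 1/4; intermediate values shown to 6 dp
curve data and Christoffel symbols at the stage parameters:
  tau = 0.000000: gamma = (0.125000, -0.250000), gamma' = (1.000000, 0.000000); Gamma_ppp = 0.000000, Gamma_ppq = 0.000000, Gamma_pqq = 0.000000, Gamma_qpp = 0.000000, Gamma_qpq = 0.000000, Gamma_qqq = -2.439024
  tau = 0.125000: gamma = (0.250000, -0.250000), gamma' = (1.000000, 0.000000); Gamma_ppp = 0.000000, Gamma_ppq = 0.000000, Gamma_pqq = 0.000000, Gamma_qpp = 0.000000, Gamma_qpq = 0.000000, Gamma_qqq = -2.439024
  tau = 0.250000: gamma = (0.375000, -0.250000), gamma' = (1.000000, 0.000000); Gamma_ppp = 0.000000, Gamma_ppq = 0.000000, Gamma_pqq = 0.000000, Gamma_qpp = 0.000000, Gamma_qpq = 0.000000, Gamma_qqq = -2.439024
  tau = 0.375000: gamma = (0.500000, -0.250000), gamma' = (1.000000, 0.000000); Gamma_ppp = 0.000000, Gamma_ppq = 0.000000, Gamma_pqq = 0.000000, Gamma_qpp = 0.000000, Gamma_qpq = 0.000000, Gamma_qqq = -2.439024
  tau = 0.500000: gamma = (0.625000, -0.250000), gamma' = (1.000000, 0.000000); Gamma_ppp = 0.000000, Gamma_ppq = 0.000000, Gamma_pqq = 0.000000, Gamma_qpp = 0.000000, Gamma_qpq = 0.000000, Gamma_qqq = -2.439024
  tau = 0.625000: gamma = (0.750000, -0.250000), gamma' = (1.000000, 0.000000); Gamma_ppp = 0.000000, Gamma_ppq = 0.000000, Gamma_pqq = 0.000000, Gamma_qpp = 0.000000, Gamma_qpq = 0.000000, Gamma_qqq = -2.439024
  tau = 0.750000: gamma = (0.875000, -0.250000), gamma' = (1.000000, 0.000000); Gamma_ppp = 0.000000, Gamma_ppq = 0.000000, Gamma_pqq = 0.000000, Gamma_qpp = 0.000000, Gamma_qpq = 0.000000, Gamma_qqq = -2.439024
  tau = 0.875000: gamma = (1.000000, -0.250000), gamma' = (1.000000, 0.000000); Gamma_ppp = 0.000000, Gamma_ppq = 0.000000, Gamma_pqq = 0.000000, Gamma_qpp = 0.000000, Gamma_qpq = 0.000000, Gamma_qqq = -2.439024
  tau = 1.000000: gamma = (1.125000, -0.250000), gamma' = (1.000000, 0.000000); Gamma_ppp = 0.000000, Gamma_ppq = 0.000000, Gamma_pqq = 0.000000, Gamma_qpp = 0.000000, Gamma_qpq = 0.000000, Gamma_qqq = -2.439024
step 0: V^p = -2.0000, V^q = -1.0000
step 1: k1 = (0.000000, 0.000000), k2 = (0.000000, 0.000000), k3 = (0.000000, 0.000000), k4 = (0.000000, 0.000000); V <- V + (h/6)(k1 + 2k2 + 2k3 + k4): V^p = -2.0000, V^q = -1.0000
step 2: k1 = (0.000000, 0.000000), k2 = (0.000000, 0.000000), k3 = (0.000000, 0.000000), k4 = (0.000000, 0.000000); V <- V + (h/6)(k1 + 2k2 + 2k3 + k4): V^p = -2.0000, V^q = -1.0000
step 3: k1 = (0.000000, 0.000000), k2 = (0.000000, 0.000000), k3 = (0.000000, 0.000000), k4 = (0.000000, 0.000000); V <- V + (h/6)(k1 + 2k2 + 2k3 + k4): V^p = -2.0000, V^q = -1.0000
step 4: k1 = (0.000000, 0.000000), k2 = (0.000000, 0.000000), k3 = (0.000000, 0.000000), k4 = (0.000000, 0.000000); V <- V + (h/6)(k1 + 2k2 + 2k3 + k4): V^p = -2.0000, V^q = -1.0000


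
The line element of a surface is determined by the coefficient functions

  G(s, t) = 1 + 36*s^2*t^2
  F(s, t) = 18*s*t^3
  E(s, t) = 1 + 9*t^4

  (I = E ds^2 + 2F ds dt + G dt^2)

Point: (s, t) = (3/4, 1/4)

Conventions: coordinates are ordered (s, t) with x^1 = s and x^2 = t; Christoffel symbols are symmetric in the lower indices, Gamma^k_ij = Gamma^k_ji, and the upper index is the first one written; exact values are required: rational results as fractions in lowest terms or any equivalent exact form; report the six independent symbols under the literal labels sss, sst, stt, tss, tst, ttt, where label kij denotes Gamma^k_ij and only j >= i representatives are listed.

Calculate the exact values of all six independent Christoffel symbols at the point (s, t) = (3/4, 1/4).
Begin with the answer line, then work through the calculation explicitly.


Answer: Gamma_sss = 0, Gamma_sst = 72/589, Gamma_stt = 216/589, Gamma_tss = 0, Gamma_tst = 432/589, Gamma_ttt = 1296/589

E = 265/256, F = 27/128, G = 145/64 at the point
E_s = 0, E_t = 9/16, F_s = 9/32, F_t = 81/32, G_s = 27/8, G_t = 81/8
EG - F^2 = 589/256;  g^inv = (256/589) * [[145/64, -27/128], [-27/128, 265/256]]
first-kind symbols [ij,l] = (1/2)(d_i g_jl + d_j g_il - d_l g_ij): [ss,s] = E_s/2 = 0, [ss,t] = F_s - E_t/2 = 0, [st,s] = E_t/2 = 9/32, [st,t] = G_s/2 = 27/16, [tt,s] = F_t - G_s/2 = 27/32, [tt,t] = G_t/2 = 81/16
Gamma^s_ij = (G*[ij,s] - F*[ij,t])/(EG - F^2), Gamma^t_ij = (E*[ij,t] - F*[ij,s])/(EG - F^2)


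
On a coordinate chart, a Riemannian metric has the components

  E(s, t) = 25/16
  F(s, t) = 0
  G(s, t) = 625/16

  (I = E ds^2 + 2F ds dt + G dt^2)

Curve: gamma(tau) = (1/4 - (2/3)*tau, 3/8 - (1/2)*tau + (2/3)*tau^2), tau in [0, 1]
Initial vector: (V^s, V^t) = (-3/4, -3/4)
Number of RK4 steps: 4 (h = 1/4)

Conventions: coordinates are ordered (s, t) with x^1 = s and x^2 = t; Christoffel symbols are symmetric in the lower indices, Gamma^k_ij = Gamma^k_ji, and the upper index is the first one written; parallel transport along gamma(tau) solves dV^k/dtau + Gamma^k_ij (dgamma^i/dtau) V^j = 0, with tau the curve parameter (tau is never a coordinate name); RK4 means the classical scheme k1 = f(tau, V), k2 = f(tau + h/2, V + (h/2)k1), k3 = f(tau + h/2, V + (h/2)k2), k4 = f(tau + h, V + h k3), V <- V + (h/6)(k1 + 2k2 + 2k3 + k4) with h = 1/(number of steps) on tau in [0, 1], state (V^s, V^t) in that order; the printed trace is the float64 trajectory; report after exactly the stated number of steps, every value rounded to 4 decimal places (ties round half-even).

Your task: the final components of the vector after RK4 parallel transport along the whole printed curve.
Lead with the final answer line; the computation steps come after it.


Answer: V^s = -0.7500, V^t = -0.7500

gamma'(tau) = (-2/3, -1/2 + (4/3)*tau); f(tau, V)^k = -Gamma^k_ij(gamma(tau)) gamma'^i(tau) V^j; h = 1/4; intermediate values shown to 6 dp
curve data and Christoffel symbols at the stage parameters:
  tau = 0.000000: gamma = (0.250000, 0.375000), gamma' = (-0.666667, -0.500000); Gamma_sss = 0.000000, Gamma_sst = 0.000000, Gamma_stt = 0.000000, Gamma_tss = 0.000000, Gamma_tst = 0.000000, Gamma_ttt = 0.000000
  tau = 0.125000: gamma = (0.166667, 0.322917), gamma' = (-0.666667, -0.333333); Gamma_sss = 0.000000, Gamma_sst = 0.000000, Gamma_stt = 0.000000, Gamma_tss = 0.000000, Gamma_tst = 0.000000, Gamma_ttt = 0.000000
  tau = 0.250000: gamma = (0.083333, 0.291667), gamma' = (-0.666667, -0.166667); Gamma_sss = 0.000000, Gamma_sst = 0.000000, Gamma_stt = 0.000000, Gamma_tss = 0.000000, Gamma_tst = 0.000000, Gamma_ttt = 0.000000
  tau = 0.375000: gamma = (0.000000, 0.281250), gamma' = (-0.666667, 0.000000); Gamma_sss = 0.000000, Gamma_sst = 0.000000, Gamma_stt = 0.000000, Gamma_tss = 0.000000, Gamma_tst = 0.000000, Gamma_ttt = 0.000000
  tau = 0.500000: gamma = (-0.083333, 0.291667), gamma' = (-0.666667, 0.166667); Gamma_sss = 0.000000, Gamma_sst = 0.000000, Gamma_stt = 0.000000, Gamma_tss = 0.000000, Gamma_tst = 0.000000, Gamma_ttt = 0.000000
  tau = 0.625000: gamma = (-0.166667, 0.322917), gamma' = (-0.666667, 0.333333); Gamma_sss = 0.000000, Gamma_sst = 0.000000, Gamma_stt = 0.000000, Gamma_tss = 0.000000, Gamma_tst = 0.000000, Gamma_ttt = 0.000000
  tau = 0.750000: gamma = (-0.250000, 0.375000), gamma' = (-0.666667, 0.500000); Gamma_sss = 0.000000, Gamma_sst = 0.000000, Gamma_stt = 0.000000, Gamma_tss = 0.000000, Gamma_tst = 0.000000, Gamma_ttt = 0.000000
  tau = 0.875000: gamma = (-0.333333, 0.447917), gamma' = (-0.666667, 0.666667); Gamma_sss = 0.000000, Gamma_sst = 0.000000, Gamma_stt = 0.000000, Gamma_tss = 0.000000, Gamma_tst = 0.000000, Gamma_ttt = 0.000000
  tau = 1.000000: gamma = (-0.416667, 0.541667), gamma' = (-0.666667, 0.833333); Gamma_sss = 0.000000, Gamma_sst = 0.000000, Gamma_stt = 0.000000, Gamma_tss = 0.000000, Gamma_tst = 0.000000, Gamma_ttt = 0.000000
step 0: V^s = -0.7500, V^t = -0.7500
step 1: k1 = (0.000000, 0.000000), k2 = (0.000000, 0.000000), k3 = (0.000000, 0.000000), k4 = (0.000000, 0.000000); V <- V + (h/6)(k1 + 2k2 + 2k3 + k4): V^s = -0.7500, V^t = -0.7500
step 2: k1 = (0.000000, 0.000000), k2 = (0.000000, 0.000000), k3 = (0.000000, 0.000000), k4 = (0.000000, 0.000000); V <- V + (h/6)(k1 + 2k2 + 2k3 + k4): V^s = -0.7500, V^t = -0.7500
step 3: k1 = (0.000000, 0.000000), k2 = (0.000000, 0.000000), k3 = (0.000000, 0.000000), k4 = (0.000000, 0.000000); V <- V + (h/6)(k1 + 2k2 + 2k3 + k4): V^s = -0.7500, V^t = -0.7500
step 4: k1 = (0.000000, 0.000000), k2 = (0.000000, 0.000000), k3 = (0.000000, 0.000000), k4 = (0.000000, 0.000000); V <- V + (h/6)(k1 + 2k2 + 2k3 + k4): V^s = -0.7500, V^t = -0.7500


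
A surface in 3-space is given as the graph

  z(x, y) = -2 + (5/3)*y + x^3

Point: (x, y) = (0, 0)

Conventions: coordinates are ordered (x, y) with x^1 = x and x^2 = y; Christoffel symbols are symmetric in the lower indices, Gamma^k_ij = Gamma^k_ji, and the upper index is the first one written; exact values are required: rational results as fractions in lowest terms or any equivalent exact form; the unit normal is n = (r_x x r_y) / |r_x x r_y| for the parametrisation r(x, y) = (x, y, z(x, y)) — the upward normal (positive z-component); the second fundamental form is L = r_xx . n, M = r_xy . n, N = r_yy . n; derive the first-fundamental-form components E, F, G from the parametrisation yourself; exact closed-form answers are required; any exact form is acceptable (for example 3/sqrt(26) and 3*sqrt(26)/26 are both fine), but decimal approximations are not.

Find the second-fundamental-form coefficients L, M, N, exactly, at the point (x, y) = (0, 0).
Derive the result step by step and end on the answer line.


z_x = 0, z_y = 5/3, z_xx = 0, z_xy = 0, z_yy = 0
E = 1, F = 0, G = 34/9; answer radicand W^2 = 34/9
unnormalised second-form numerators: l = 0, m = 0, n = 0; L = l/sqrt(34/9), and similarly M = m/sqrt(W^2), N = n/sqrt(W^2)

Answer: L = 0, M = 0, N = 0


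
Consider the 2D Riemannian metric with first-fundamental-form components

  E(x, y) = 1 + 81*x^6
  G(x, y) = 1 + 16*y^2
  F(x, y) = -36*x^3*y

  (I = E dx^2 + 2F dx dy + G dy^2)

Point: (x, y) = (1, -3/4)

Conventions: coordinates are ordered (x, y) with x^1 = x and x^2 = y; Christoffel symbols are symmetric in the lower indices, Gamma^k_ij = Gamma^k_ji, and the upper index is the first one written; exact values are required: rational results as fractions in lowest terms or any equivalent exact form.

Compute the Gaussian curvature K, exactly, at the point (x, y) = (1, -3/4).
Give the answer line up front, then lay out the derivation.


Answer: K = -108/8281

E = 82, F = 27, G = 10, EG - F^2 = 91 at the point
E_x = 486, E_y = 0, F_x = 81, F_y = -36, G_x = 0, G_y = -24
E_yy = 0, F_xy = -108, G_xx = 0
By Brioschi, K is (det M1 - det M2) divided by (EG - F^2) squared.
M1 = [[-E_yy/2 + F_xy - G_xx/2, E_x/2, F_x - E_y/2], [F_y - G_x/2, E, F], [G_y/2, F, G]] = [[-108, 243, 81], [-36, 82, 27], [-12, 27, 10]]; det M1 = -108
M2 = [[0, E_y/2, G_x/2], [E_y/2, E, F], [G_x/2, F, G]] = [[0, 0, 0], [0, 82, 27], [0, 27, 10]]; det M2 = 0
det M1 - det M2 = -108; K = -108 / (91)^2 = -108/8281


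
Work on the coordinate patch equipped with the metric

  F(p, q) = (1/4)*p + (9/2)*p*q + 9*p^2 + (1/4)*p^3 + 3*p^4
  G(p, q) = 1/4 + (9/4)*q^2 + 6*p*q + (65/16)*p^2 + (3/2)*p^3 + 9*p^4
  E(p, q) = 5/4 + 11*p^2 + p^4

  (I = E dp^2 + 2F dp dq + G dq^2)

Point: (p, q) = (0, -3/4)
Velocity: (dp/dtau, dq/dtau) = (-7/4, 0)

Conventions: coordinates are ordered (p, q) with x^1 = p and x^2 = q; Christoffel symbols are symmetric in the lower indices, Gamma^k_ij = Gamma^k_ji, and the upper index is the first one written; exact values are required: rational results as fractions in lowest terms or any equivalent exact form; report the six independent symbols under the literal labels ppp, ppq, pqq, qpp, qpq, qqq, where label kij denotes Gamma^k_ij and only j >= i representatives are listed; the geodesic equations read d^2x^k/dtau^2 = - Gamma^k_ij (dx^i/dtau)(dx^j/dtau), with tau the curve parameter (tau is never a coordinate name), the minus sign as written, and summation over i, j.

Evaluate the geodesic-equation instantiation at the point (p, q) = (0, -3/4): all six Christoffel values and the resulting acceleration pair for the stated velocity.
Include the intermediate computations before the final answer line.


E = 5/4, F = 0, G = 97/64 at the point
E_p = 0, E_q = 0, F_p = -25/8, F_q = 0, G_p = -9/2, G_q = -27/8
EG - F^2 = 485/256;  g^inv = (256/485) * [[97/64, 0], [0, 5/4]]
first-kind symbols [ij,l] = (1/2)(d_i g_jl + d_j g_il - d_l g_ij): [pp,p] = E_p/2 = 0, [pp,q] = F_p - E_q/2 = -25/8, [pq,p] = E_q/2 = 0, [pq,q] = G_p/2 = -9/4, [qq,p] = F_q - G_p/2 = 9/4, [qq,q] = G_q/2 = -27/16
Gamma^p_ij = (G*[ij,p] - F*[ij,q])/(EG - F^2), Gamma^q_ij = (E*[ij,q] - F*[ij,p])/(EG - F^2)
Gamma_ppp = 0, Gamma_ppq = 0, Gamma_pqq = 9/5, Gamma_qpp = -200/97, Gamma_qpq = -144/97, Gamma_qqq = -108/97
d^2p/dtau^2 = -(Gamma_ppp*(-7/4)^2 + 2*Gamma_ppq*(-7/4)*(0) + Gamma_pqq*(0)^2) = 0
d^2q/dtau^2 = -(Gamma_qpp*(-7/4)^2 + 2*Gamma_qpq*(-7/4)*(0) + Gamma_qqq*(0)^2) = 1225/194

Answer: Gamma_ppp = 0, Gamma_ppq = 0, Gamma_pqq = 9/5, Gamma_qpp = -200/97, Gamma_qpq = -144/97, Gamma_qqq = -108/97; accelerations (d^2p/dtau^2, d^2q/dtau^2) = (0, 1225/194)


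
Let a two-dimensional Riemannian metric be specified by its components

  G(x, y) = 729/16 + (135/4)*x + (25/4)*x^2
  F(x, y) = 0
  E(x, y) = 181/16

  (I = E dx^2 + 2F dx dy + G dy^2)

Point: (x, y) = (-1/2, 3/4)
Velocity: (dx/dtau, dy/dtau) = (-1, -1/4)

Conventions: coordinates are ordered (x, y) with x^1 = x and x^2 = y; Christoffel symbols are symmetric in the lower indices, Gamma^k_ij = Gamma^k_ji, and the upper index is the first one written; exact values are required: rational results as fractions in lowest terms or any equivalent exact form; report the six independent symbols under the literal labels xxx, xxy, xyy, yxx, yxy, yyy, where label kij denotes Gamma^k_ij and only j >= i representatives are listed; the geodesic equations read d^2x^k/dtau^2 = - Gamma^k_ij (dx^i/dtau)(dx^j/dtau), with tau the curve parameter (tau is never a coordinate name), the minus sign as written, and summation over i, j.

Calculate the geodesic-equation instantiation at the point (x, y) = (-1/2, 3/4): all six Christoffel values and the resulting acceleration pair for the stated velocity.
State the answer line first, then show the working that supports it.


Answer: Gamma_xxx = 0, Gamma_xxy = 0, Gamma_xyy = -220/181, Gamma_yxx = 0, Gamma_yxy = 5/11, Gamma_yyy = 0; accelerations (d^2x/dtau^2, d^2y/dtau^2) = (55/724, -5/22)

E = 181/16, F = 0, G = 121/4 at the point
E_x = 0, E_y = 0, F_x = 0, F_y = 0, G_x = 55/2, G_y = 0
EG - F^2 = 21901/64;  g^inv = (64/21901) * [[121/4, 0], [0, 181/16]]
first-kind symbols [ij,l] = (1/2)(d_i g_jl + d_j g_il - d_l g_ij): [xx,x] = E_x/2 = 0, [xx,y] = F_x - E_y/2 = 0, [xy,x] = E_y/2 = 0, [xy,y] = G_x/2 = 55/4, [yy,x] = F_y - G_x/2 = -55/4, [yy,y] = G_y/2 = 0
Gamma^x_ij = (G*[ij,x] - F*[ij,y])/(EG - F^2), Gamma^y_ij = (E*[ij,y] - F*[ij,x])/(EG - F^2)
Gamma_xxx = 0, Gamma_xxy = 0, Gamma_xyy = -220/181, Gamma_yxx = 0, Gamma_yxy = 5/11, Gamma_yyy = 0
d^2x/dtau^2 = -(Gamma_xxx*(-1)^2 + 2*Gamma_xxy*(-1)*(-1/4) + Gamma_xyy*(-1/4)^2) = 55/724
d^2y/dtau^2 = -(Gamma_yxx*(-1)^2 + 2*Gamma_yxy*(-1)*(-1/4) + Gamma_yyy*(-1/4)^2) = -5/22
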